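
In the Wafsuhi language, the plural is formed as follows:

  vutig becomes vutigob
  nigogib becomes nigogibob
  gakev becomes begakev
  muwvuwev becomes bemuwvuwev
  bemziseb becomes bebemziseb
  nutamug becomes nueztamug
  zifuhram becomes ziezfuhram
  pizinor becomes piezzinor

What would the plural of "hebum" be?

heezbum

nigogib and bemziseb both end in -b yet inflect differently (nigogibob, bebemziseb), so the final letter is not what conditions the rule; the last vowel is.
"hebum" has last vowel 'u'. The one such stem in the data (nutamug → nueztamug) inserts -ez- after the first vowel (as do zifuhram, pizinor), so the same rule applies.
The other patterns: stems whose last vowel is 'i' add -ob; stems whose last vowel is 'e' add the prefix be-.
So hebum → heezbum.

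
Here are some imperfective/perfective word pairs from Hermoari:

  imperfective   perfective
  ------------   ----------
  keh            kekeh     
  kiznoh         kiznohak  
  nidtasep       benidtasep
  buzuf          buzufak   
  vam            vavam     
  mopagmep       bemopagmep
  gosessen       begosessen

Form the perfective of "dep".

"dep" has 1 vowel. The stems with 1 vowel (vam → vavam, keh → kekeh) repeat the first consonant+vowel as a prefix.
The other patterns: stems with 2 vowels add -ak; stems with 3 vowels add the prefix be-.
So dep → dedep.

dedep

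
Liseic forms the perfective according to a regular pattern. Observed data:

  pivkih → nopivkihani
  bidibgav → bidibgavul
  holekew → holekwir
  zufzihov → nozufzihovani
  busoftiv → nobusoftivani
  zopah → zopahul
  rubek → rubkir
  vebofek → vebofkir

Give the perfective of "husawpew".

"husawpew" has last vowel 'e'. The stems whose last vowel is 'e' (vebofek → vebofkir, rubek → rubkir, holekew → holekwir) delete the last vowel and add -ir.
So husawpew → husawpwir.

husawpwir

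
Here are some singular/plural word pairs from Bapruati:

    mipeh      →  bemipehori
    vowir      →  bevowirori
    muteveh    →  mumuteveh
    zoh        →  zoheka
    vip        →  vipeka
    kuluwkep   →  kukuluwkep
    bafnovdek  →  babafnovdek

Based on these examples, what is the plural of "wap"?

zoh and mipeh both end in -h yet inflect differently (zoheka, bemipehori), so the final letter is not what conditions the rule; the number of vowels is.
"wap" has 1 vowel. The stems with 1 vowel (zoh → zoheka, vip → vipeka) add -eka.
The other patterns: stems with 2 vowels add be- … -ori around the stem; stems with 3 vowels repeat the first consonant+vowel as a prefix.
So wap → wapeka.

wapeka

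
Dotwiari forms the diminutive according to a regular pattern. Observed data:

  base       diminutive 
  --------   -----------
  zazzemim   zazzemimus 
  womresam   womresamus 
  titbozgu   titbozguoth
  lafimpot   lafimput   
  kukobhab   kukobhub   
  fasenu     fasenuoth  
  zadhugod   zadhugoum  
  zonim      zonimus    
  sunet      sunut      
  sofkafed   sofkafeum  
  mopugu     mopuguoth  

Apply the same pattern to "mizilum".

"mizilum" ends in -m. The stems ending in -m (zonim → zonimus, zazzemim → zazzemimus, womresam → womresamus) add -us.
The other patterns: stems ending in -d drop the final letter and add -um; stems ending in -u add -oth; stems ending in -b or -t change the last vowel to 'u'.
So mizilum → mizilumus.

mizilumus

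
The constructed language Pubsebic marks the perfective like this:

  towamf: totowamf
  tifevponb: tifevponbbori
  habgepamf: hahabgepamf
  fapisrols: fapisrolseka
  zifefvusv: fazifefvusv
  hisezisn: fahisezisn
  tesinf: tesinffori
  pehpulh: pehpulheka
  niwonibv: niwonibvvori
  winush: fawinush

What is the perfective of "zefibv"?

winush and pehpulh both end in -h yet inflect differently (fawinush, pehpulheka), so the final letter is not what conditions the rule; the second-to-last letter is.
"zefibv" has second-to-last letter 'b'. The one such stem in the data (niwonibv → niwonibvvori) doubles the final consonant and adds -ori (as do tesinf, tifevponb), so the same rule applies.
So zefibv → zefibvvori.

zefibvvori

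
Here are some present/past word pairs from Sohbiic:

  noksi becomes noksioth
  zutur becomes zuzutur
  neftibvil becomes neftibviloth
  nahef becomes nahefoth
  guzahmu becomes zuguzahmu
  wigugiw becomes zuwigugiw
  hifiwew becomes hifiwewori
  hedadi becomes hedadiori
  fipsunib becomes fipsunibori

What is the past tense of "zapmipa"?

zuzapmipa

"zapmipa" begins with z-. The one such stem in the data (zutur → zuzutur) adds the prefix zu-, so the same rule applies.
The other patterns: stems beginning with f- or h- add -ori; stems beginning with n- add -oth.
So zapmipa → zuzapmipa.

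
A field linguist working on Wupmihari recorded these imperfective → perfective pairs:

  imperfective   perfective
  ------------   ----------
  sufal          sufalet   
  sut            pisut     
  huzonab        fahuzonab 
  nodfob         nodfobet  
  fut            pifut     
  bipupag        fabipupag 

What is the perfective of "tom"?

pitom

nodfob and huzonab both end in -b yet inflect differently (nodfobet, fahuzonab), so the final letter is not what conditions the rule; the number of vowels is.
"tom" has 1 vowel. The stems with 1 vowel (fut → pifut, sut → pisut) add the prefix pi-.
The other patterns: stems with 2 vowels add -et; stems with 3 vowels add the prefix fa-.
So tom → pitom.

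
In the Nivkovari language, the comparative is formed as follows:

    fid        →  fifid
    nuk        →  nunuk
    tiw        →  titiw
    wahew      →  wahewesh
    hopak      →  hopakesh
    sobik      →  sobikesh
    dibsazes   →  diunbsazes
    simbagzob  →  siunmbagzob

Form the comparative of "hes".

hehes

tiw and wahew both end in -w yet inflect differently (titiw, wahewesh), so the final letter is not what conditions the rule; the number of vowels is.
"hes" has 1 vowel. The stems with 1 vowel (fid → fifid, nuk → nunuk, tiw → titiw) repeat the first consonant+vowel as a prefix.
The other patterns: stems with 2 vowels add -esh; stems with 3 vowels insert -un- after the first vowel.
So hes → hehes.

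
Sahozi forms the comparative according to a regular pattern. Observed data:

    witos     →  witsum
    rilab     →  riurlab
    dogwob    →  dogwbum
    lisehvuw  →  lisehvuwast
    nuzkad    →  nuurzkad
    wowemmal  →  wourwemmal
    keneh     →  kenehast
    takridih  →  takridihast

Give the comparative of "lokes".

dogwob and rilab both end in -b yet inflect differently (dogwbum, riurlab), so the final letter is not what conditions the rule; the last vowel is.
"lokes" has last vowel 'e'. The one such stem in the data (keneh → kenehast) adds -ast, so the same rule applies.
So lokes → lokesast.

lokesast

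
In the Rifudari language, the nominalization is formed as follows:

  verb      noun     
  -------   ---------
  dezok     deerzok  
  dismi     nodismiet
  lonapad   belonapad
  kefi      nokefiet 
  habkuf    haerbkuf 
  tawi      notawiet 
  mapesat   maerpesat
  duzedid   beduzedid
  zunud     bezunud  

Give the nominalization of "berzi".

noberziet

duzedid and dismi both have last vowel 'i' yet inflect differently (beduzedid, nodismiet), so the last vowel is not what conditions the rule; the final letter is.
"berzi" ends in -i. The stems ending in -i (dismi → nodismiet, tawi → notawiet, kefi → nokefiet) add no- … -et around the stem.
So berzi → noberziet.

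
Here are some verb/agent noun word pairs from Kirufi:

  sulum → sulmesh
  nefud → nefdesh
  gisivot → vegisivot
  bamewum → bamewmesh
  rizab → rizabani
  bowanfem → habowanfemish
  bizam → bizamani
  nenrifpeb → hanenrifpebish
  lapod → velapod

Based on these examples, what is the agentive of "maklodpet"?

hamaklodpetish

bizam and sulum both end in -m yet inflect differently (bizamani, sulmesh), so the final letter is not what conditions the rule; the last vowel is.
"maklodpet" has last vowel 'e'. The stems whose last vowel is 'e' (bowanfem → habowanfemish, nenrifpeb → hanenrifpebish) add ha- … -ish around the stem.
So maklodpet → hamaklodpetish.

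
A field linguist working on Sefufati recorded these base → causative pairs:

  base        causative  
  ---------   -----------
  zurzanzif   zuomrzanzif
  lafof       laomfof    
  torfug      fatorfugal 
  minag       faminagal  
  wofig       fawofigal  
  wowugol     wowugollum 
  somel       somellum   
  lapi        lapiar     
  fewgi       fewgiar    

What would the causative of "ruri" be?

ruriar

zurzanzif and wofig both have last vowel 'i' yet inflect differently (zuomrzanzif, fawofigal), so the last vowel is not what conditions the rule; the final letter is.
"ruri" ends in -i. The stems ending in -i (lapi → lapiar, fewgi → fewgiar) add -ar.
So ruri → ruriar.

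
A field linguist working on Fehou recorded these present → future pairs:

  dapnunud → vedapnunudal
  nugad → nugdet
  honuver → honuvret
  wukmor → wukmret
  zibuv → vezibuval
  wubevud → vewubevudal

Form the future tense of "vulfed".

vulfdet

dapnunud and nugad both end in -d yet inflect differently (vedapnunudal, nugdet), so the final letter is not what conditions the rule; the last vowel is.
"vulfed" has last vowel 'e'. The one such stem in the data (honuver → honuvret) deletes the last vowel and adds -et (as do nugad, wukmor), so the same rule applies.
The other pattern: stems whose last vowel is 'u' add ve- … -al around the stem.
So vulfed → vulfdet.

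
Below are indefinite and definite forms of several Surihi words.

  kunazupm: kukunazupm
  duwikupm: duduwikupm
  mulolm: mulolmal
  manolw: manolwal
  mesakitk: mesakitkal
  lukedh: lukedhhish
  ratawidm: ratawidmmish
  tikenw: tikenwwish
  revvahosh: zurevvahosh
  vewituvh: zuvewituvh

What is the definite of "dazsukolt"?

kunazupm and mulolm both end in -m yet inflect differently (kukunazupm, mulolmal), so the final letter is not what conditions the rule; the second-to-last letter is.
"dazsukolt" has second-to-last letter 'l'. The stems whose second-to-last letter is 'l' (mulolm → mulolmal, manolw → manolwal) add -al.
The other patterns: stems whose second-to-last letter is 'p' repeat the first consonant+vowel as a prefix; stems whose second-to-last letter is 'd' or 'n' double the final consonant and add -ish; stems whose second-to-last letter is 's' or 'v' add the prefix zu-.
So dazsukolt → dazsukoltal.

dazsukoltal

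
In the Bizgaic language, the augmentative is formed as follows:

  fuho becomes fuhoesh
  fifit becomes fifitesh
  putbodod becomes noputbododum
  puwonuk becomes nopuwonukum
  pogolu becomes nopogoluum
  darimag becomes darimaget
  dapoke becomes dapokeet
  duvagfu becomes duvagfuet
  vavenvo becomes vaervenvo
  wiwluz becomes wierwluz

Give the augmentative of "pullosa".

nopullosaum

pogolu and duvagfu both end in -u yet inflect differently (nopogoluum, duvagfuet), so the final letter is not what conditions the rule; the first letter is.
"pullosa" begins with p-. The stems beginning with p- (putbodod → noputbododum, puwonuk → nopuwonukum, pogolu → nopogoluum) add no- … -um around the stem.
The other patterns: stems beginning with f- add -esh; stems beginning with d- add -et; stems beginning with v- or w- insert -er- after the first vowel.
So pullosa → nopullosaum.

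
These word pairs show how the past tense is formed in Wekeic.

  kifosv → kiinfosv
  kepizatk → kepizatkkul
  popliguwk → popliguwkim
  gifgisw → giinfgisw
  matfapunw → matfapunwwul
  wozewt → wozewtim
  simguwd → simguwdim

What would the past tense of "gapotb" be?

gifgisw and matfapunw both end in -w yet inflect differently (giinfgisw, matfapunwwul), so the final letter is not what conditions the rule; the second-to-last letter is.
"gapotb" has second-to-last letter 't'. The one such stem in the data (kepizatk → kepizatkkul) doubles the final consonant and adds -ul (as does matfapunw), so the same rule applies.
The other patterns: stems whose second-to-last letter is 'w' add -im; stems whose second-to-last letter is 's' insert -in- after the first vowel.
So gapotb → gapotbbul.

gapotbbul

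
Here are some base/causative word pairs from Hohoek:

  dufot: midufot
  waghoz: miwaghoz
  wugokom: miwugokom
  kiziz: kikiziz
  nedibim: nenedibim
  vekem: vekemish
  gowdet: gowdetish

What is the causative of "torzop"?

waghoz and kiziz both end in -z yet inflect differently (miwaghoz, kikiziz), so the final letter is not what conditions the rule; the last vowel is.
"torzop" has last vowel 'o'. The stems whose last vowel is 'o' (dufot → midufot, waghoz → miwaghoz, wugokom → miwugokom) add the prefix mi-.
The other patterns: stems whose last vowel is 'i' repeat the first consonant+vowel as a prefix; stems whose last vowel is 'e' add -ish.
So torzop → mitorzop.

mitorzop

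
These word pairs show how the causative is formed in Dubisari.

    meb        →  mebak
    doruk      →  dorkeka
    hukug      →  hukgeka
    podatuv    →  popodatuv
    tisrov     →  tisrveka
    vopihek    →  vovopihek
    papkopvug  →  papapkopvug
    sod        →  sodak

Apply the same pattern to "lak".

doruk and vopihek both end in -k yet inflect differently (dorkeka, vovopihek), so the final letter is not what conditions the rule; the number of vowels is.
"lak" has 1 vowel. The stems with 1 vowel (sod → sodak, meb → mebak) add -ak.
So lak → lakak.

lakak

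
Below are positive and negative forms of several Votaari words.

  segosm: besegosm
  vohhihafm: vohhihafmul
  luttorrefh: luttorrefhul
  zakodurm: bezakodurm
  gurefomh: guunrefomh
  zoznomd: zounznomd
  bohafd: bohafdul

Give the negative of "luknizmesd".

luttorrefh and gurefomh both end in -h yet inflect differently (luttorrefhul, guunrefomh), so the final letter is not what conditions the rule; the second-to-last letter is.
"luknizmesd" has second-to-last letter 's'. The one such stem in the data (segosm → besegosm) adds the prefix be-, so the same rule applies.
The other patterns: stems whose second-to-last letter is 'f' add -ul; stems whose second-to-last letter is 'm' insert -un- after the first vowel.
So luknizmesd → beluknizmesd.

beluknizmesd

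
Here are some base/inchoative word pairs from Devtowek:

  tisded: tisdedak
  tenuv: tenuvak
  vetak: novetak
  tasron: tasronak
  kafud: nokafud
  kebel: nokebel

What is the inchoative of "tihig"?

tihigak

tisded and kafud both end in -d yet inflect differently (tisdedak, nokafud), so the final letter is not what conditions the rule; the first letter is.
"tihig" begins with t-. The stems beginning with t- (tisded → tisdedak, tasron → tasronak, tenuv → tenuvak) add -ak.
So tihig → tihigak.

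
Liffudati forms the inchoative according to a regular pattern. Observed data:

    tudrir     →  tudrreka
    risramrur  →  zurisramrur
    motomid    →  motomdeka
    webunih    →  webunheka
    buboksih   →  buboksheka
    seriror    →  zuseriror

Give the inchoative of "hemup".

zuhemup

tudrir and risramrur both end in -r yet inflect differently (tudrreka, zurisramrur), so the final letter is not what conditions the rule; the last vowel is.
"hemup" has last vowel 'u'. The one such stem in the data (risramrur → zurisramrur) adds the prefix zu-, so the same rule applies.
The other pattern: stems whose last vowel is 'i' delete the last vowel and add -eka.
So hemup → zuhemup.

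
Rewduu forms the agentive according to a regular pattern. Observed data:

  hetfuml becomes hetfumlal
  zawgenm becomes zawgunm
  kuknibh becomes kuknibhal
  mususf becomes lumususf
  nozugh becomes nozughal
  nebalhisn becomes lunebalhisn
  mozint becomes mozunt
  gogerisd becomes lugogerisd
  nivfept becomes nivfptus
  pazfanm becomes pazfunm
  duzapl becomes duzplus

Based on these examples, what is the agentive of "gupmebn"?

"gupmebn" has second-to-last letter 'b'. The one such stem in the data (kuknibh → kuknibhal) adds -al, so the same rule applies.
The other patterns: stems whose second-to-last letter is 'n' change the last vowel to 'u'; stems whose second-to-last letter is 's' add the prefix lu-; stems whose second-to-last letter is 'p' delete the last vowel and add -us.
So gupmebn → gupmebnal.

gupmebnal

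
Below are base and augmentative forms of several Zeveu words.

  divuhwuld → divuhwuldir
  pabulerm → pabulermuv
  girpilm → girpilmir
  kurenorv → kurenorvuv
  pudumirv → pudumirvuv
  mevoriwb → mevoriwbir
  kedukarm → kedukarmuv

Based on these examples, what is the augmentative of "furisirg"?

furisirguv

kedukarm and girpilm both end in -m yet inflect differently (kedukarmuv, girpilmir), so the final letter is not what conditions the rule; the second-to-last letter is.
"furisirg" has second-to-last letter 'r'. The stems whose second-to-last letter is 'r' (kedukarm → kedukarmuv, kurenorv → kurenorvuv, pabulerm → pabulermuv) add -uv.
So furisirg → furisirguv.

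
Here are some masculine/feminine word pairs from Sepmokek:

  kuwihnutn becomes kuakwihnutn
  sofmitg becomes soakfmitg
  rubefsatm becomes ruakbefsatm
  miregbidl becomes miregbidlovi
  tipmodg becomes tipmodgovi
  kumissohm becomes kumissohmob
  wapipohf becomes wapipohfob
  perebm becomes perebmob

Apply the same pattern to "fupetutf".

fuakpetutf

sofmitg and tipmodg both end in -g yet inflect differently (soakfmitg, tipmodgovi), so the final letter is not what conditions the rule; the second-to-last letter is.
"fupetutf" has second-to-last letter 't'. The stems whose second-to-last letter is 't' (kuwihnutn → kuakwihnutn, sofmitg → soakfmitg, rubefsatm → ruakbefsatm) insert -ak- after the first vowel.
The other patterns: stems whose second-to-last letter is 'd' add -ovi; stems whose second-to-last letter is 'b' or 'h' add -ob.
So fupetutf → fuakpetutf.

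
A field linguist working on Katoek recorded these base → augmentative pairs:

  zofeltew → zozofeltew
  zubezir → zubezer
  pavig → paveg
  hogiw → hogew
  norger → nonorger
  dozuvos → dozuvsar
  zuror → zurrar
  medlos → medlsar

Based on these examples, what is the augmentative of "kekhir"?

kekher

"kekhir" has last vowel 'i'. The stems whose last vowel is 'i' (pavig → paveg, hogiw → hogew, zubezir → zubezer) change the last vowel to 'e'.
The other patterns: stems whose last vowel is 'o' delete the last vowel and add -ar; stems whose last vowel is 'e' repeat the first consonant+vowel as a prefix.
So kekhir → kekher.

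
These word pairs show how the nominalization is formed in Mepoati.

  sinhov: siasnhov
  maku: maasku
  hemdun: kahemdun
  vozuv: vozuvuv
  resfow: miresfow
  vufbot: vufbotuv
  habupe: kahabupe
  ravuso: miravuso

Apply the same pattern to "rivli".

mirivli

"rivli" begins with r-. The stems beginning with r- (resfow → miresfow, ravuso → miravuso) add the prefix mi-.
So rivli → mirivli.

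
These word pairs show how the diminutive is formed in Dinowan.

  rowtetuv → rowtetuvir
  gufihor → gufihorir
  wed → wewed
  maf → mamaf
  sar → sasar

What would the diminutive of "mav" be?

mamav

gufihor and sar both end in -r yet inflect differently (gufihorir, sasar), so the final letter is not what conditions the rule; the number of vowels is.
"mav" has 1 vowel. The stems with 1 vowel (wed → wewed, maf → mamaf, sar → sasar) repeat the first consonant+vowel as a prefix.
The other pattern: stems with 3 vowels add -ir.
So mav → mamav.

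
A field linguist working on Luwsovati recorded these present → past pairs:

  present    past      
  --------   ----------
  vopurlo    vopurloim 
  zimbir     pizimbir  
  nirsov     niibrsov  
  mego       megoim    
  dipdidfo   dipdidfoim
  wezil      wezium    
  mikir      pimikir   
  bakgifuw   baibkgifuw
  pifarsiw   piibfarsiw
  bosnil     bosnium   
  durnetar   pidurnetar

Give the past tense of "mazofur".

pimazofur

bosnil and mikir both have last vowel 'i' yet inflect differently (bosnium, pimikir), so the last vowel is not what conditions the rule; the final letter is.
"mazofur" ends in -r. The stems ending in -r (durnetar → pidurnetar, mikir → pimikir, zimbir → pizimbir) add the prefix pi-.
So mazofur → pimazofur.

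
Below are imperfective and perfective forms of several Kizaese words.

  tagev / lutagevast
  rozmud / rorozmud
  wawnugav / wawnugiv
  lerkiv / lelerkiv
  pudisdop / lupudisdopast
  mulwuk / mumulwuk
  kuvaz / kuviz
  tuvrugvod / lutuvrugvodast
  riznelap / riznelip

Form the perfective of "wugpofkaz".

wugpofkiz

riznelap and pudisdop both end in -p yet inflect differently (riznelip, lupudisdopast), so the final letter is not what conditions the rule; the last vowel is.
"wugpofkaz" has last vowel 'a'. The stems whose last vowel is 'a' (wawnugav → wawnugiv, riznelap → riznelip, kuvaz → kuviz) change the last vowel to 'i'.
The other patterns: stems whose last vowel is 'e' or 'o' add lu- … -ast around the stem; stems whose last vowel is 'i' or 'u' repeat the first consonant+vowel as a prefix.
So wugpofkaz → wugpofkiz.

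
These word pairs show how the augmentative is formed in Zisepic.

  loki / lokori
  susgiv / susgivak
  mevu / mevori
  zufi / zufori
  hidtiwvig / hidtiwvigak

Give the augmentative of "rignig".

"rignig" ends in a consonant. The stems ending in a consonant (susgiv → susgivak, hidtiwvig → hidtiwvigak) add -ak.
The other pattern: stems ending in a vowel drop the final letter and add -ori.
So rignig → rignigak.

rignigak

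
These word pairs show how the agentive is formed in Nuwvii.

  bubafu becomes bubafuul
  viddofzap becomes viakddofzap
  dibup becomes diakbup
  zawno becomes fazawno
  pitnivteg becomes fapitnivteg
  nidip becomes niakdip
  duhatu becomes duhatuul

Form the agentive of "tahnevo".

fatahnevo

dibup and duhatu both have last vowel 'u' yet inflect differently (diakbup, duhatuul), so the last vowel is not what conditions the rule; the final letter is.
"tahnevo" ends in -o. The one such stem in the data (zawno → fazawno) adds the prefix fa-, so the same rule applies.
The other patterns: stems ending in -p insert -ak- after the first vowel; stems ending in -u add -ul.
So tahnevo → fatahnevo.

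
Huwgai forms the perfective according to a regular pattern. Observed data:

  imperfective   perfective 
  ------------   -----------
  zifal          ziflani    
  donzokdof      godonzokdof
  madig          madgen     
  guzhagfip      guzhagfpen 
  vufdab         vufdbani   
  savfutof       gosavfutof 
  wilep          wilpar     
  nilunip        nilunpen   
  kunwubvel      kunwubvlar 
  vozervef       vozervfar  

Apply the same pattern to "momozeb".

momozbar

guzhagfip and wilep both end in -p yet inflect differently (guzhagfpen, wilpar), so the final letter is not what conditions the rule; the last vowel is.
"momozeb" has last vowel 'e'. The stems whose last vowel is 'e' (wilep → wilpar, vozervef → vozervfar, kunwubvel → kunwubvlar) delete the last vowel and add -ar.
The other patterns: stems whose last vowel is 'i' delete the last vowel and add -en; stems whose last vowel is 'a' delete the last vowel and add -ani; stems whose last vowel is 'o' add the prefix go-.
So momozeb → momozbar.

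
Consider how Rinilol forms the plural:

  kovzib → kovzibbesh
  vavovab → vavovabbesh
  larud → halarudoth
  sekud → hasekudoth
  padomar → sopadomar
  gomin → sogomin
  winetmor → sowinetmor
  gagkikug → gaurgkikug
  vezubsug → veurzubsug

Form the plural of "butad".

vavovab and padomar both have last vowel 'a' yet inflect differently (vavovabbesh, sopadomar), so the last vowel is not what conditions the rule; the final letter is.
"butad" ends in -d. The stems ending in -d (larud → halarudoth, sekud → hasekudoth) add ha- … -oth around the stem.
So butad → habutadoth.

habutadoth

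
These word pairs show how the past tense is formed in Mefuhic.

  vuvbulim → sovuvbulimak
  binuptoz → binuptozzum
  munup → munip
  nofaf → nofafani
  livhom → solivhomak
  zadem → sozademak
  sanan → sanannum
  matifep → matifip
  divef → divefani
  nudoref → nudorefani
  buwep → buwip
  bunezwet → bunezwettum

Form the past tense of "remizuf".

zadem and nudoref both have last vowel 'e' yet inflect differently (sozademak, nudorefani), so the last vowel is not what conditions the rule; the final letter is.
"remizuf" ends in -f. The stems ending in -f (nudoref → nudorefani, divef → divefani, nofaf → nofafani) add -ani.
The other patterns: stems ending in -m add so- … -ak around the stem; stems ending in -p change the last vowel to 'i'; stems ending in -n, -t or -z double the final consonant and add -um.
So remizuf → remizufani.

remizufani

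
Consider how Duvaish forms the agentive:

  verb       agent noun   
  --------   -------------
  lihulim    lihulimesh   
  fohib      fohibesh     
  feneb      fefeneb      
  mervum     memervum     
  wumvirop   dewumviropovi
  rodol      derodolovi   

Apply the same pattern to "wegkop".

fohib and feneb both end in -b yet inflect differently (fohibesh, fefeneb), so the final letter is not what conditions the rule; the last vowel is.
"wegkop" has last vowel 'o'. The stems whose last vowel is 'o' (rodol → derodolovi, wumvirop → dewumviropovi) add de- … -ovi around the stem.
The other patterns: stems whose last vowel is 'i' add -esh; stems whose last vowel is 'e' or 'u' repeat the first consonant+vowel as a prefix.
So wegkop → dewegkopovi.

dewegkopovi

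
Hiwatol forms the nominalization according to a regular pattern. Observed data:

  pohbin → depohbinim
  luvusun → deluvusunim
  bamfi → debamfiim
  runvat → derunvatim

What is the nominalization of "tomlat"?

Every pair shown (pohbin → depohbinim, luvusun → deluvusunim, bamfi → debamfiim, …) follows the same rule: add de- … -im around the stem.
So tomlat → detomlatim.

detomlatim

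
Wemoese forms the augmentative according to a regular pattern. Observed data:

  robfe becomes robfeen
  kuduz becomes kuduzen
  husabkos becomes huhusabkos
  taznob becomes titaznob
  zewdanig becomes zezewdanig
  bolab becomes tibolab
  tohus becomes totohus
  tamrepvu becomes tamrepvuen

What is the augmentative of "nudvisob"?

tinudvisob

husabkos and taznob both have last vowel 'o' yet inflect differently (huhusabkos, titaznob), so the last vowel is not what conditions the rule; the final letter is.
"nudvisob" ends in -b. The stems ending in -b (taznob → titaznob, bolab → tibolab) add the prefix ti-.
The other patterns: stems ending in -g or -s repeat the first consonant+vowel as a prefix; stems ending in -e, -u or -z add -en.
So nudvisob → tinudvisob.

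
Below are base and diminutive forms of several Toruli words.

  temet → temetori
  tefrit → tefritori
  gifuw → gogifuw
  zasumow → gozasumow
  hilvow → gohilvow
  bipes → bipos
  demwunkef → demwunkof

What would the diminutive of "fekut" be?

fekutori

temet and bipes both have last vowel 'e' yet inflect differently (temetori, bipos), so the last vowel is not what conditions the rule; the final letter is.
"fekut" ends in -t. The stems ending in -t (temet → temetori, tefrit → tefritori) add -ori.
The other patterns: stems ending in -w add the prefix go-; stems ending in -f or -s change the last vowel to 'o'.
So fekut → fekutori.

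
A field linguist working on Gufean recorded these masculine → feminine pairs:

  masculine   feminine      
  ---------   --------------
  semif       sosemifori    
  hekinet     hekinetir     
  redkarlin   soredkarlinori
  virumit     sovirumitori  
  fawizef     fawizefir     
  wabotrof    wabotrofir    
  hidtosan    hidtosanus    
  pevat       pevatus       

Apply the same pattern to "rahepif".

virumit and pevat both end in -t yet inflect differently (sovirumitori, pevatus), so the final letter is not what conditions the rule; the last vowel is.
"rahepif" has last vowel 'i'. The stems whose last vowel is 'i' (virumit → sovirumitori, redkarlin → soredkarlinori, semif → sosemifori) add so- … -ori around the stem.
The other patterns: stems whose last vowel is 'a' add -us; stems whose last vowel is 'e' or 'o' add -ir.
So rahepif → sorahepifori.

sorahepifori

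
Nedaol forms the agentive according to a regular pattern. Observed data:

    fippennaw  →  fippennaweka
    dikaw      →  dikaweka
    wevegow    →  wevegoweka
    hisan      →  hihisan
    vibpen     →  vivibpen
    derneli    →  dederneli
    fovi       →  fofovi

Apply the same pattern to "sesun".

sesesun

fippennaw and hisan both have last vowel 'a' yet inflect differently (fippennaweka, hihisan), so the last vowel is not what conditions the rule; the final letter is.
"sesun" ends in -n. The stems ending in -n (hisan → hihisan, vibpen → vivibpen) repeat the first consonant+vowel as a prefix.
So sesun → sesesun.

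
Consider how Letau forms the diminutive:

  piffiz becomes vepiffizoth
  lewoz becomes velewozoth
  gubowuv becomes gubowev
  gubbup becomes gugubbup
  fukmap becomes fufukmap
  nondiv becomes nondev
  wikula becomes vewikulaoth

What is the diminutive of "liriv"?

lirev

"liriv" ends in -v. The stems ending in -v (gubowuv → gubowev, nondiv → nondev) change the last vowel to 'e'.
The other patterns: stems ending in -p repeat the first consonant+vowel as a prefix; stems ending in -a or -z add ve- … -oth around the stem.
So liriv → lirev.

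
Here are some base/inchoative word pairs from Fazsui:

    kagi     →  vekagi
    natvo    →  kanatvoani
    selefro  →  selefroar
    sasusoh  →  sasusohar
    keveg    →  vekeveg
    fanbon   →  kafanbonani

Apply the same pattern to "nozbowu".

"nozbowu" begins with n-. The one such stem in the data (natvo → kanatvoani) adds ka- … -ani around the stem, so the same rule applies.
The other patterns: stems beginning with k- add the prefix ve-; stems beginning with s- add -ar.
So nozbowu → kanozbowuani.

kanozbowuani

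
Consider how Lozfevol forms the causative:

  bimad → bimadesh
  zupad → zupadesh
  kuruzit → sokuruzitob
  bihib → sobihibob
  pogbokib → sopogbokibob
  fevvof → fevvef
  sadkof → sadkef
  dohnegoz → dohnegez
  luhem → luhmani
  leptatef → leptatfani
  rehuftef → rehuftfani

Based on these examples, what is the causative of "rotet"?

rottani

"rotet" has last vowel 'e'. The stems whose last vowel is 'e' (luhem → luhmani, leptatef → leptatfani, rehuftef → rehuftfani) delete the last vowel and add -ani.
The other patterns: stems whose last vowel is 'a' add -esh; stems whose last vowel is 'i' add so- … -ob around the stem; stems whose last vowel is 'o' change the last vowel to 'e'.
So rotet → rottani.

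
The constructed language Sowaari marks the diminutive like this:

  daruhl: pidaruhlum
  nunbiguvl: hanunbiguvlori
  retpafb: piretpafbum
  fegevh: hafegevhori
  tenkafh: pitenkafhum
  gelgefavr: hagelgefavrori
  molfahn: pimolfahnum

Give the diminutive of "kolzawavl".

hakolzawavlori

"kolzawavl" has second-to-last letter 'v'. The stems whose second-to-last letter is 'v' (gelgefavr → hagelgefavrori, nunbiguvl → hanunbiguvlori, fegevh → hafegevhori) add ha- … -ori around the stem.
So kolzawavl → hakolzawavlori.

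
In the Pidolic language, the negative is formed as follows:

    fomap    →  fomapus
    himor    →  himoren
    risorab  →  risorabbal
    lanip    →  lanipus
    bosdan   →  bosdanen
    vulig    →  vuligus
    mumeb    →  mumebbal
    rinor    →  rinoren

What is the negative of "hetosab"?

hetosabbal

risorab and fomap both have last vowel 'a' yet inflect differently (risorabbal, fomapus), so the last vowel is not what conditions the rule; the final letter is.
"hetosab" ends in -b. The stems ending in -b (risorab → risorabbal, mumeb → mumebbal) double the final consonant and add -al.
The other patterns: stems ending in -g or -p add -us; stems ending in -n or -r add -en.
So hetosab → hetosabbal.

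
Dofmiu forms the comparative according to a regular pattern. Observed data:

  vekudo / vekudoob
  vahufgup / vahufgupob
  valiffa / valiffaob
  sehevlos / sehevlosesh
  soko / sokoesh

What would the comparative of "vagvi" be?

"vagvi" begins with v-. The stems beginning with v- (vekudo → vekudoob, vahufgup → vahufgupob, valiffa → valiffaob) add -ob.
The other pattern: stems beginning with s- add -esh.
So vagvi → vagviob.

vagviob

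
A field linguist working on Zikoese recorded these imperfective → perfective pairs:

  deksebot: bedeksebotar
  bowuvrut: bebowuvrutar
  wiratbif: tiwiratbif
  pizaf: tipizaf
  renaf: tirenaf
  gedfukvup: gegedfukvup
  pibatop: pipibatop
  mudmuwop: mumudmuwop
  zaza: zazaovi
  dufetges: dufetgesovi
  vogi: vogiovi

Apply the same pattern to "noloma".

bowuvrut and gedfukvup both have last vowel 'u' yet inflect differently (bebowuvrutar, gegedfukvup), so the last vowel is not what conditions the rule; the final letter is.
"noloma" ends in -a. The one such stem in the data (zaza → zazaovi) adds -ovi, so the same rule applies.
So noloma → nolomaovi.

nolomaovi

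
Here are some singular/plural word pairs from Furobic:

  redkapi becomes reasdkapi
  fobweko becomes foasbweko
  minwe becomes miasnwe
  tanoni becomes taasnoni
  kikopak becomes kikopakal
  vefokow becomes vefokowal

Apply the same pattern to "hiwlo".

fobweko and vefokow both have last vowel 'o' yet inflect differently (foasbweko, vefokowal), so the last vowel is not what conditions the rule; whether the stem ends in a vowel or a consonant is.
"hiwlo" ends in a vowel. The stems ending in a vowel (redkapi → reasdkapi, fobweko → foasbweko, minwe → miasnwe) insert -as- after the first vowel.
The other pattern: stems ending in a consonant add -al.
So hiwlo → hiaswlo.

hiaswlo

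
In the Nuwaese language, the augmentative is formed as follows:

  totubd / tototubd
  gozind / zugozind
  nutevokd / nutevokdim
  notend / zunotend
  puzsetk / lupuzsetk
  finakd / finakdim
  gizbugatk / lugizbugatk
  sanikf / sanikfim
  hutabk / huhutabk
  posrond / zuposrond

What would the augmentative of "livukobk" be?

lilivukobk

"livukobk" has second-to-last letter 'b'. The stems whose second-to-last letter is 'b' (hutabk → huhutabk, totubd → tototubd) repeat the first consonant+vowel as a prefix.
So livukobk → lilivukobk.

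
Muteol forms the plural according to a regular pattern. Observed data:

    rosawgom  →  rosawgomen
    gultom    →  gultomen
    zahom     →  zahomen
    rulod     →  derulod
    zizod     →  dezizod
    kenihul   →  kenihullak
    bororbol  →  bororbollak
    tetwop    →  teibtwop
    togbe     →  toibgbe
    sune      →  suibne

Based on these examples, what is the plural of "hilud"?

dehilud

rosawgom and rulod both have last vowel 'o' yet inflect differently (rosawgomen, derulod), so the last vowel is not what conditions the rule; the final letter is.
"hilud" ends in -d. The stems ending in -d (rulod → derulod, zizod → dezizod) add the prefix de-.
The other patterns: stems ending in -m add -en; stems ending in -l double the final consonant and add -ak; stems ending in -e or -p insert -ib- after the first vowel.
So hilud → dehilud.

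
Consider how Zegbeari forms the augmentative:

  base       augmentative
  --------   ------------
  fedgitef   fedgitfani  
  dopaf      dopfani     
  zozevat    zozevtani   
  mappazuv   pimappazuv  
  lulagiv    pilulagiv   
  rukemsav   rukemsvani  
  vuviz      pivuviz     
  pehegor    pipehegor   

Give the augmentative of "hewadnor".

pihewadnor

rukemsav and lulagiv both end in -v yet inflect differently (rukemsvani, pilulagiv), so the final letter is not what conditions the rule; the last vowel is.
"hewadnor" has last vowel 'o'. The one such stem in the data (pehegor → pipehegor) adds the prefix pi-, so the same rule applies.
The other pattern: stems whose last vowel is 'a' or 'e' delete the last vowel and add -ani.
So hewadnor → pihewadnor.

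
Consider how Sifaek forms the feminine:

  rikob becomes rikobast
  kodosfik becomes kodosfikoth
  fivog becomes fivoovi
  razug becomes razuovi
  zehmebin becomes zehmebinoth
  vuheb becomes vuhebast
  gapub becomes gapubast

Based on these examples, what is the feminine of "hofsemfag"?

rikob and fivog both have last vowel 'o' yet inflect differently (rikobast, fivoovi), so the last vowel is not what conditions the rule; the final letter is.
"hofsemfag" ends in -g. The stems ending in -g (fivog → fivoovi, razug → razuovi) drop the final letter and add -ovi.
So hofsemfag → hofsemfaovi.

hofsemfaovi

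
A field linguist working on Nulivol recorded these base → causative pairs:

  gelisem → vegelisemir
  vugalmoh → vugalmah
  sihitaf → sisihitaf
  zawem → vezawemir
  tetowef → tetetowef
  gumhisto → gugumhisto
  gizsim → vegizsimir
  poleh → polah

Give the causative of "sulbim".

poleh and gelisem both have last vowel 'e' yet inflect differently (polah, vegelisemir), so the last vowel is not what conditions the rule; the final letter is.
"sulbim" ends in -m. The stems ending in -m (gelisem → vegelisemir, gizsim → vegizsimir, zawem → vezawemir) add ve- … -ir around the stem.
The other patterns: stems ending in -h change the last vowel to 'a'; stems ending in -f or -o repeat the first consonant+vowel as a prefix.
So sulbim → vesulbimir.

vesulbimir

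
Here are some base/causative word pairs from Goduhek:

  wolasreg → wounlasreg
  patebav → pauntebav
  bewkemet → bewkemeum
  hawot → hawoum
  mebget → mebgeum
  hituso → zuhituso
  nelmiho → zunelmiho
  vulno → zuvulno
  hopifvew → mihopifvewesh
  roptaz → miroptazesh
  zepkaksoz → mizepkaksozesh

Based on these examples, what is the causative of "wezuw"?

wolasreg and bewkemet both have last vowel 'e' yet inflect differently (wounlasreg, bewkemeum), so the last vowel is not what conditions the rule; the final letter is.
"wezuw" ends in -w. The one such stem in the data (hopifvew → mihopifvewesh) adds mi- … -esh around the stem, so the same rule applies.
The other patterns: stems ending in -g or -v insert -un- after the first vowel; stems ending in -t drop the final letter and add -um; stems ending in -o add the prefix zu-.
So wezuw → miwezuwesh.

miwezuwesh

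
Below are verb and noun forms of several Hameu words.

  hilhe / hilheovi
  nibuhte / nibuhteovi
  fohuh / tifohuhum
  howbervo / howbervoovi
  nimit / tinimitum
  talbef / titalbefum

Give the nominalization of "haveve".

hilhe and talbef both have last vowel 'e' yet inflect differently (hilheovi, titalbefum), so the last vowel is not what conditions the rule; whether the stem ends in a vowel or a consonant is.
"haveve" ends in a vowel. The stems ending in a vowel (hilhe → hilheovi, howbervo → howbervoovi, nibuhte → nibuhteovi) add -ovi.
So haveve → haveveovi.

haveveovi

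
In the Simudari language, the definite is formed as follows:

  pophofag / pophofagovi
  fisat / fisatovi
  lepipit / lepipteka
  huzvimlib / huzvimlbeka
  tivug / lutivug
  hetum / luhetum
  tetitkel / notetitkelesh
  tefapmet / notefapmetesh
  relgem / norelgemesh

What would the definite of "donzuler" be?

fisat and lepipit both end in -t yet inflect differently (fisatovi, lepipteka), so the final letter is not what conditions the rule; the last vowel is.
"donzuler" has last vowel 'e'. The stems whose last vowel is 'e' (tetitkel → notetitkelesh, tefapmet → notefapmetesh, relgem → norelgemesh) add no- … -esh around the stem.
So donzuler → nodonzuleresh.

nodonzuleresh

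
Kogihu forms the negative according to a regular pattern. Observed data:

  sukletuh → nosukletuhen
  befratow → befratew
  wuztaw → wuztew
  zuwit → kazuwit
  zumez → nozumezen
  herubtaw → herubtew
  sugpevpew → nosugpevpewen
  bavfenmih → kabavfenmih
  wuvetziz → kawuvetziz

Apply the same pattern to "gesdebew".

bavfenmih and sukletuh both end in -h yet inflect differently (kabavfenmih, nosukletuhen), so the final letter is not what conditions the rule; the last vowel is.
"gesdebew" has last vowel 'e'. The stems whose last vowel is 'e' (zumez → nozumezen, sugpevpew → nosugpevpewen) add no- … -en around the stem.
The other patterns: stems whose last vowel is 'a' or 'o' change the last vowel to 'e'; stems whose last vowel is 'i' add the prefix ka-.
So gesdebew → nogesdebewen.

nogesdebewen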